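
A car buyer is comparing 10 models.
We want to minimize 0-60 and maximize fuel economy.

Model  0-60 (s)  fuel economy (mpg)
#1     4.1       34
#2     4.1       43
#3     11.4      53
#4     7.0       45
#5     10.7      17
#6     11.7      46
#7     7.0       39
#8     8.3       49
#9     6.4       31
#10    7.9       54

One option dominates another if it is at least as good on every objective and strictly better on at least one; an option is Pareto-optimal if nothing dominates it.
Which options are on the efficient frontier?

#1: dominated by #2 (0-60 4.1≤4.1, fuel economy 43≥34).
#2: not dominated.
#3: dominated by #10 (0-60 7.9≤11.4, fuel economy 54≥53).
#4: not dominated.
#5: dominated by #1 (0-60 4.1≤10.7, fuel economy 34≥17).
#6: dominated by #3 (0-60 11.4≤11.7, fuel economy 53≥46).
#7: dominated by #2 (0-60 4.1≤7.0, fuel economy 43≥39).
#8: dominated by #10 (0-60 7.9≤8.3, fuel economy 54≥49).
#9: dominated by #1 (0-60 4.1≤6.4, fuel economy 34≥31).
#10: not dominated (best fuel economy).

#2, #4, #10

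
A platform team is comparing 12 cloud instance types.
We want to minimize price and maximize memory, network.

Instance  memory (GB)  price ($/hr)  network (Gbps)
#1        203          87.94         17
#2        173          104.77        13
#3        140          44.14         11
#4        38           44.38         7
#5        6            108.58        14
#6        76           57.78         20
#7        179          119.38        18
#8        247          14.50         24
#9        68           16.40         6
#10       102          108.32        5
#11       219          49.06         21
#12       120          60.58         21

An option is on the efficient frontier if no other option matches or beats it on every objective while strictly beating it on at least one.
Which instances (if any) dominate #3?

#8: memory 247≥140, price 14.50≤44.14, network 24≥11 — dominates #3.
Others (#1, #2, #4, #5, #6, #7, #9, #10, #11, #12) are each worse than #3 on at least one objective.

#8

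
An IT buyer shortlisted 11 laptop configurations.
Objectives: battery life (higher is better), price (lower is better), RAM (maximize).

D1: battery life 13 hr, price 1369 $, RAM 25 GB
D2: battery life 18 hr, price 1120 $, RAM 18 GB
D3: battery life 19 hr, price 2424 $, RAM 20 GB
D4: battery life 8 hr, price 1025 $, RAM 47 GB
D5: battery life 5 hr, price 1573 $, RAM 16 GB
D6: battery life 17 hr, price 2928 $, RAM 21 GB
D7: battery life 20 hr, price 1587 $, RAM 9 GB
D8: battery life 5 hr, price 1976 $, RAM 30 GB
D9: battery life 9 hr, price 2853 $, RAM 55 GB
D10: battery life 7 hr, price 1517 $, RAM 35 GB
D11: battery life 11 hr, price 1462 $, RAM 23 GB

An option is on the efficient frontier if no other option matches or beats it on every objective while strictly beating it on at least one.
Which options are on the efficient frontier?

D1: not dominated.
D2: not dominated.
D3: not dominated.
D4: not dominated (best price).
D5: dominated by D1 (battery life 13≥5, price 1369≤1573, RAM 25≥16).
D6: not dominated.
D7: not dominated (best battery life).
D8: dominated by D4 (battery life 8≥5, price 1025≤1976, RAM 47≥30).
D9: not dominated (best RAM).
D10: dominated by D4 (battery life 8≥7, price 1025≤1517, RAM 47≥35).
D11: dominated by D1 (battery life 13≥11, price 1369≤1462, RAM 25≥23).

D1, D2, D3, D4, D6, D7, D9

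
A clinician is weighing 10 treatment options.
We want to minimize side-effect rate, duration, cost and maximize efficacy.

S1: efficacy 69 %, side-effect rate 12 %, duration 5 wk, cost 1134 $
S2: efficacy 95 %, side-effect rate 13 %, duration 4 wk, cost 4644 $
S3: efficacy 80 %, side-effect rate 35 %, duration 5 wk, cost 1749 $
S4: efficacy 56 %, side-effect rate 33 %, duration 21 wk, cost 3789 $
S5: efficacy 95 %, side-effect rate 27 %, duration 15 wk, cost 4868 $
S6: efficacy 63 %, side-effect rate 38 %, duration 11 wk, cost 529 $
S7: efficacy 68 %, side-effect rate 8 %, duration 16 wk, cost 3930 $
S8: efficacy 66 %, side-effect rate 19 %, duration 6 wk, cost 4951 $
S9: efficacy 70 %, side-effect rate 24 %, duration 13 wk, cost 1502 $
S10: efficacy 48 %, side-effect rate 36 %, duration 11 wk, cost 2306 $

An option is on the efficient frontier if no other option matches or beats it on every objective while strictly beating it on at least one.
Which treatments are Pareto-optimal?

S1, S2, S3, S6, S7, S9

S1: not dominated.
S2: not dominated (best duration).
S3: not dominated.
S4: dominated by S1 (efficacy 69≥56, side-effect rate 12≤33, duration 5≤21, cost 1134≤3789).
S5: dominated by S2 (efficacy 95≥95, side-effect rate 13≤27, duration 4≤15, cost 4644≤4868).
S6: not dominated (best cost).
S7: not dominated (best side-effect rate).
S8: dominated by S1 (efficacy 69≥66, side-effect rate 12≤19, duration 5≤6, cost 1134≤4951).
S9: not dominated.
S10: dominated by S1 (efficacy 69≥48, side-effect rate 12≤36, duration 5≤11, cost 1134≤2306).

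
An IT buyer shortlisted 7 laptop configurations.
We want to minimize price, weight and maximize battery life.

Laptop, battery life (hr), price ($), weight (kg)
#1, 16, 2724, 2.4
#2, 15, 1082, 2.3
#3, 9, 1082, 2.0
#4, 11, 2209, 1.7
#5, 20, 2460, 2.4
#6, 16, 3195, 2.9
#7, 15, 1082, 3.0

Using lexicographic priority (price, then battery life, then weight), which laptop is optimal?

First minimize price: best is 1082, kept {#2, #3, #7}.
Then maximize battery life: best is 15, kept {#2, #7}.
Then minimize weight: best is 2.3, kept {#2}.

#2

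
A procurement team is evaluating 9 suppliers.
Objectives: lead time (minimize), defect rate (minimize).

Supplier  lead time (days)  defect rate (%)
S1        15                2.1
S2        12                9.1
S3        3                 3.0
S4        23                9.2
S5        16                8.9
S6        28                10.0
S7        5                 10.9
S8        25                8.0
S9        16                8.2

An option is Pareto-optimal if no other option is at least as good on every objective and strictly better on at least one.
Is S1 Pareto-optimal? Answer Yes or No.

S2: worse on defect rate (9.1 vs 2.1).
S3: worse on defect rate (3.0 vs 2.1).
S4: worse on lead time (23 vs 15).
S5: worse on lead time (16 vs 15).
S6: worse on lead time (28 vs 15).
S7: worse on defect rate (10.9 vs 2.1).
S8: worse on lead time (25 vs 15).
S9: worse on lead time (16 vs 15).
No option is at least as good as S1 on every objective and strictly better on one.

Yes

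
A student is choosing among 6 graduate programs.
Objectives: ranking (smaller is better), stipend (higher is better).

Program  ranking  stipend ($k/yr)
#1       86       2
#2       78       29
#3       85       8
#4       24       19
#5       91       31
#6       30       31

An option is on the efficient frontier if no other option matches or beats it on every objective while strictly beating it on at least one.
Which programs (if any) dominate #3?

#2, #4, #6

#2: ranking 78≤85, stipend 29≥8 — dominates #3.
#4: ranking 24≤85, stipend 19≥8 — dominates #3.
#6: ranking 30≤85, stipend 31≥8 — dominates #3.
Others (#1, #5) are each worse than #3 on at least one objective.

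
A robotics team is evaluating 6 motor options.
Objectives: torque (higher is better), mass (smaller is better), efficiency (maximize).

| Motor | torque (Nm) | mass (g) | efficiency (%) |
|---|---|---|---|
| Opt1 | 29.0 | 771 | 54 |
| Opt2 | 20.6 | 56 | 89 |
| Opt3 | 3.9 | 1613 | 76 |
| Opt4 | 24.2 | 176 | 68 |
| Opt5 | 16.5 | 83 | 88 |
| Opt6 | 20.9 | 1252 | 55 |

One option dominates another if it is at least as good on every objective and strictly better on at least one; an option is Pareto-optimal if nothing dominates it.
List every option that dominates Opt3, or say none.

Opt2, Opt5

Opt2: torque 20.6≥3.9, mass 56≤1613, efficiency 89≥76 — dominates Opt3.
Opt5: torque 16.5≥3.9, mass 83≤1613, efficiency 88≥76 — dominates Opt3.
Others (Opt1, Opt4, Opt6) are each worse than Opt3 on at least one objective.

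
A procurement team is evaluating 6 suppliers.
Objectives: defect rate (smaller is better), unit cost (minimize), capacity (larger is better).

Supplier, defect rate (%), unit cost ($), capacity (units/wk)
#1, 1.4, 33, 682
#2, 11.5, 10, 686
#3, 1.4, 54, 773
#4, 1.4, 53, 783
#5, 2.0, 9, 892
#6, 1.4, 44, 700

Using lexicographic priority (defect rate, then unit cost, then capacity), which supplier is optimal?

#1

First minimize defect rate: best is 1.4, kept {#1, #3, #4, #6}.
Then minimize unit cost: best is 33, kept {#1}.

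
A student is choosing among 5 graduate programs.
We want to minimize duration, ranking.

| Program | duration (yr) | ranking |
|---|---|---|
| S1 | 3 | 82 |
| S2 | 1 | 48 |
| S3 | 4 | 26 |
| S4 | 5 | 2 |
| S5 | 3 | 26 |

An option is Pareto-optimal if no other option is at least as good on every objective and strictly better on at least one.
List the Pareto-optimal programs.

S2, S4, S5

S1: dominated by S2 (duration 1≤3, ranking 48≤82).
S2: not dominated (best duration).
S3: dominated by S5 (duration 3≤4, ranking 26≤26).
S4: not dominated (best ranking).
S5: not dominated.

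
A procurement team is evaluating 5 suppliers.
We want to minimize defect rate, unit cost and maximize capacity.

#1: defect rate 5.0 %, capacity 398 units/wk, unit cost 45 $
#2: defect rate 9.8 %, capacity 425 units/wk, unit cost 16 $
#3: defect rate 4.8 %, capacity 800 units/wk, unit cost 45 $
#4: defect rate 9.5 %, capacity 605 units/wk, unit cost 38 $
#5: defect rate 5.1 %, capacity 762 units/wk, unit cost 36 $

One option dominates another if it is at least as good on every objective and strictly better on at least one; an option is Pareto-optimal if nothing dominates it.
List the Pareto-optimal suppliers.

#2, #3, #5

#1: dominated by #3 (defect rate 4.8≤5.0, capacity 800≥398, unit cost 45≤45).
#2: not dominated (best unit cost).
#3: not dominated (best defect rate).
#4: dominated by #5 (defect rate 5.1≤9.5, capacity 762≥605, unit cost 36≤38).
#5: not dominated.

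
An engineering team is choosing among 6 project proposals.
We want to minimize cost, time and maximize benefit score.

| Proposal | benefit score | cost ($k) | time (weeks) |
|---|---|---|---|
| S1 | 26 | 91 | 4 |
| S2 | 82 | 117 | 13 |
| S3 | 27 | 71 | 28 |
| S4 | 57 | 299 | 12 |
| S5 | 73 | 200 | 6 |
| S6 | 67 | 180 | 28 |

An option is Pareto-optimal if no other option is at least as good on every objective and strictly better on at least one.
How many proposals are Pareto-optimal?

4

S1: not dominated (best time).
S2: not dominated (best benefit score).
S3: not dominated (best cost).
S4: dominated by S5 (benefit score 73≥57, cost 200≤299, time 6≤12).
S5: not dominated.
S6: dominated by S2 (benefit score 82≥67, cost 117≤180, time 13≤28).
Pareto-optimal: S1, S2, S3, S5 → 4.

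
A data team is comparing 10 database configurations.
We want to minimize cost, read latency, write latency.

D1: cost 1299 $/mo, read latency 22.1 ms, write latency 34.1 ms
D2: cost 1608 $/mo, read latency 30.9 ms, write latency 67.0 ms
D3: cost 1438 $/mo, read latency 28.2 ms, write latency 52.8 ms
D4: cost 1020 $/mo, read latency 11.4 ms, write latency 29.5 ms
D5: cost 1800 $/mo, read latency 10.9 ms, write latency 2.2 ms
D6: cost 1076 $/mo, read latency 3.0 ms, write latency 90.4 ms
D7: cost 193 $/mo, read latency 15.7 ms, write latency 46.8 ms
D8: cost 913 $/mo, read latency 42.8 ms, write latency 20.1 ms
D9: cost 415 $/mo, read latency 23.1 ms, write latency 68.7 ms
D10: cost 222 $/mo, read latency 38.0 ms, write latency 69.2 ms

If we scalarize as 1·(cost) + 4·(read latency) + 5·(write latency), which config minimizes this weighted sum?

D7

D1: 1·1299 + 4·22.1 + 5·34.1 = 1557.9
D2: 1·1608 + 4·30.9 + 5·67.0 = 2066.6
D3: 1·1438 + 4·28.2 + 5·52.8 = 1814.8
D4: 1·1020 + 4·11.4 + 5·29.5 = 1213.1
D5: 1·1800 + 4·10.9 + 5·2.2 = 1854.6
D6: 1·1076 + 4·3.0 + 5·90.4 = 1540.0
D7: 1·193 + 4·15.7 + 5·46.8 = 489.8
D8: 1·913 + 4·42.8 + 5·20.1 = 1184.7
D9: 1·415 + 4·23.1 + 5·68.7 = 850.9
D10: 1·222 + 4·38.0 + 5·69.2 = 720.0
Lowest: D7 at 489.8.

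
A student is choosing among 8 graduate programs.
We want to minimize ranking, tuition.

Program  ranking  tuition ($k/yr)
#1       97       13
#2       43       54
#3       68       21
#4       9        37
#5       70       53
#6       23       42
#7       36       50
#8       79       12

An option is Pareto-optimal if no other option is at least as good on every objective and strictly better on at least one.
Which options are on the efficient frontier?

#3, #4, #8

#1: dominated by #8 (ranking 79≤97, tuition 12≤13).
#2: dominated by #4 (ranking 9≤43, tuition 37≤54).
#3: not dominated.
#4: not dominated (best ranking).
#5: dominated by #3 (ranking 68≤70, tuition 21≤53).
#6: dominated by #4 (ranking 9≤23, tuition 37≤42).
#7: dominated by #4 (ranking 9≤36, tuition 37≤50).
#8: not dominated (best tuition).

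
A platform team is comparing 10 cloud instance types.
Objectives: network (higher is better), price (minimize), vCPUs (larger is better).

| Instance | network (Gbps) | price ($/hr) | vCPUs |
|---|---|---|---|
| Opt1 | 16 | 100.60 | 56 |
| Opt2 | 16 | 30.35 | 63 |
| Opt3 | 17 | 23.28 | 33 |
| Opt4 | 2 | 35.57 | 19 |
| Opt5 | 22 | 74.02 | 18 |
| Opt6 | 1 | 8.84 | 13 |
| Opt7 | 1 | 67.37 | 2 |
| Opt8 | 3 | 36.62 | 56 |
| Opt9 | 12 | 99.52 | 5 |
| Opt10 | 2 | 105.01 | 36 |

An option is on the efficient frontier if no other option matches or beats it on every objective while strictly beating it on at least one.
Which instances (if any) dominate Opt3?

Opt1: worse on network (16 vs 17).
Opt2: worse on network (16 vs 17).
Opt4: worse on network (2 vs 17).
Opt5: worse on price (74.02 vs 23.28).
Opt6: worse on network (1 vs 17).
Opt7: worse on network (1 vs 17).
Opt8: worse on network (3 vs 17).
Opt9: worse on network (12 vs 17).
Opt10: worse on network (2 vs 17).
No option dominates Opt3.

none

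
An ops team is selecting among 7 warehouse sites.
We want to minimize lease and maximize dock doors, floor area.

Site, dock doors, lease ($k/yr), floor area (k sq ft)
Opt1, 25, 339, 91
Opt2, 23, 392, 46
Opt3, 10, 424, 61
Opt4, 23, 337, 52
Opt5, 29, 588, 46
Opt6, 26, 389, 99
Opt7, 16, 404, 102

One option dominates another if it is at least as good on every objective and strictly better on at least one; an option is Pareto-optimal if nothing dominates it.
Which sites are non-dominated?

Opt1, Opt4, Opt5, Opt6, Opt7

Opt1: not dominated.
Opt2: dominated by Opt1 (dock doors 25≥23, lease 339≤392, floor area 91≥46).
Opt3: dominated by Opt1 (dock doors 25≥10, lease 339≤424, floor area 91≥61).
Opt4: not dominated (best lease).
Opt5: not dominated (best dock doors).
Opt6: not dominated.
Opt7: not dominated (best floor area).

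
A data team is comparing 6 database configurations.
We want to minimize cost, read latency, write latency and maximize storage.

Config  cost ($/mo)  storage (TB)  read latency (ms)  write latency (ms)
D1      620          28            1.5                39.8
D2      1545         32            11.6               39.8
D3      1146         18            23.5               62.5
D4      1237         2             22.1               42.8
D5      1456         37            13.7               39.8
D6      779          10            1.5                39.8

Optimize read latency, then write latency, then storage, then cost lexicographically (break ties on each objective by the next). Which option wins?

First minimize read latency: best is 1.5, kept {D1, D6}.
Then minimize write latency: best is 39.8, kept {D1, D6}.
Then maximize storage: best is 28, kept {D1}.

D1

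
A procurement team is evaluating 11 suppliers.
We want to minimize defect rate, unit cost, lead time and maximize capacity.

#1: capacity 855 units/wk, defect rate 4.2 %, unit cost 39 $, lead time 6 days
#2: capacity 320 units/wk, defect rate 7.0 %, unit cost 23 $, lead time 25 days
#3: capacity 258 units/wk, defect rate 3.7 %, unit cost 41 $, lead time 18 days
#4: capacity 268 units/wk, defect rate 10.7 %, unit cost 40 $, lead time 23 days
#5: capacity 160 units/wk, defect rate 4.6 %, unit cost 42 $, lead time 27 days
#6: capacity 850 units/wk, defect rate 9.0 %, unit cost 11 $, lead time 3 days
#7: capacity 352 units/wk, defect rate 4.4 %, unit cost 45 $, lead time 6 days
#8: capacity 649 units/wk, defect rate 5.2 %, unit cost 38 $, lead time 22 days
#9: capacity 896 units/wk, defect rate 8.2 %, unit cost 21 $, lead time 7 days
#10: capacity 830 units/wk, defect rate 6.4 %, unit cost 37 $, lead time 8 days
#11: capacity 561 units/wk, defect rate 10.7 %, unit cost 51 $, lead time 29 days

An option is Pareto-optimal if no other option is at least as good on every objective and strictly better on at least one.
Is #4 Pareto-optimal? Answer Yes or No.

No

#1 vs #4: capacity 855≥268, defect rate 4.2≤10.7, unit cost 39≤40, lead time 6≤23 — #1 is at least as good on every objective and strictly better on at least one, so #1 dominates #4.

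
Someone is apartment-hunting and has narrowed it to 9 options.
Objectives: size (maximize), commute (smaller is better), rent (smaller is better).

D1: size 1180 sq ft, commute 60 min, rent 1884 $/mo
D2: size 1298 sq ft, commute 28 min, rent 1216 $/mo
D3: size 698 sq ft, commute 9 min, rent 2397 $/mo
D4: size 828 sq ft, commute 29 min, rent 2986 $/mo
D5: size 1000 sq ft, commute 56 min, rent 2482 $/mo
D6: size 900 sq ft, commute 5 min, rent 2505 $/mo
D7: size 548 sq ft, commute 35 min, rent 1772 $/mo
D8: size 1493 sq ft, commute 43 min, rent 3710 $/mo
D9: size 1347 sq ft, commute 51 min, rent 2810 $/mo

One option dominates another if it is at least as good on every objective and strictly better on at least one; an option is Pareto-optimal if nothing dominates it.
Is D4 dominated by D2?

D2 vs D4: size 1298≥828, commute 28≤29, rent 1216≤2986 — D2 is at least as good on every objective with at least one strict improvement.

Yes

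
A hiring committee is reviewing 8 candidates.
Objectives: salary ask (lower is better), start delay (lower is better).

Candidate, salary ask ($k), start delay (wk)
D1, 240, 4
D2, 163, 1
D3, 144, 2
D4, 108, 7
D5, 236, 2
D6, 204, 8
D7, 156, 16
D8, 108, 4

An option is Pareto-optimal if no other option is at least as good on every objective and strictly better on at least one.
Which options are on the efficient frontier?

D2, D3, D8

D1: dominated by D2 (salary ask 163≤240, start delay 1≤4).
D2: not dominated (best start delay).
D3: not dominated.
D4: dominated by D8 (salary ask 108≤108, start delay 4≤7).
D5: dominated by D2 (salary ask 163≤236, start delay 1≤2).
D6: dominated by D2 (salary ask 163≤204, start delay 1≤8).
D7: dominated by D3 (salary ask 144≤156, start delay 2≤16).
D8: not dominated.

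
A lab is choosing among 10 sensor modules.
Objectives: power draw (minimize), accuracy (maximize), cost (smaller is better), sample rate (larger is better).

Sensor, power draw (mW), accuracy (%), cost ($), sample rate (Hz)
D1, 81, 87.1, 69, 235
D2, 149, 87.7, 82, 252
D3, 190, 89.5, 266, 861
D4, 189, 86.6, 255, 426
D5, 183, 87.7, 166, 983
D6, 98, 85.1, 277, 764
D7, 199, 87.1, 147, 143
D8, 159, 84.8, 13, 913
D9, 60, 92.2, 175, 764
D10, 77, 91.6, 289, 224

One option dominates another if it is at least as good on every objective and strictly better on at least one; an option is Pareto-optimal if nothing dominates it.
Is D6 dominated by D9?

Yes

D9 vs D6: power draw 60≤98, accuracy 92.2≥85.1, cost 175≤277, sample rate 764≥764 — D9 is at least as good on every objective with at least one strict improvement.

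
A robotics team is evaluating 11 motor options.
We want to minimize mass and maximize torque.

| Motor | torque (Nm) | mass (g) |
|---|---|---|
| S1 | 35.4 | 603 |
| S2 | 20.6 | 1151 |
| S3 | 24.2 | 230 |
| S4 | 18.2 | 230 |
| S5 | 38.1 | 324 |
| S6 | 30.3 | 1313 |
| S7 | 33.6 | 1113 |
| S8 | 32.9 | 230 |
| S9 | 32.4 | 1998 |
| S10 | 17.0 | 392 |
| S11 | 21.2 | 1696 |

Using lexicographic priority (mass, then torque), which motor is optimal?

First minimize mass: best is 230, kept {S3, S4, S8}.
Then maximize torque: best is 32.9, kept {S8}.

S8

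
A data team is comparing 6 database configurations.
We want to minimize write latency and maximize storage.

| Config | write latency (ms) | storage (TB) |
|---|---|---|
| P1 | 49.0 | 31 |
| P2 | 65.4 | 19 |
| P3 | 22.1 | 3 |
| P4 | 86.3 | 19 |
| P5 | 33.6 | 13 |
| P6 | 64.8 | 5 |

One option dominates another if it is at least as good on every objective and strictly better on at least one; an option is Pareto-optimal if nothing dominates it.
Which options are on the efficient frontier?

P1, P3, P5

P1: not dominated (best storage).
P2: dominated by P1 (write latency 49.0≤65.4, storage 31≥19).
P3: not dominated (best write latency).
P4: dominated by P1 (write latency 49.0≤86.3, storage 31≥19).
P5: not dominated.
P6: dominated by P1 (write latency 49.0≤64.8, storage 31≥5).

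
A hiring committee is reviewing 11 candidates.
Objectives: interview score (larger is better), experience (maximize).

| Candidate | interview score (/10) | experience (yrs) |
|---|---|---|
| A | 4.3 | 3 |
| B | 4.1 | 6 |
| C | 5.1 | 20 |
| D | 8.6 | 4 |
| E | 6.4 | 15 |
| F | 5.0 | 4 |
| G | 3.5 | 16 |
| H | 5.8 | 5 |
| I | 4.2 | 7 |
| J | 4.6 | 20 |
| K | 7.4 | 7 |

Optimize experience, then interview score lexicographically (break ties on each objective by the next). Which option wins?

C

First maximize experience: best is 20, kept {C, J}.
Then maximize interview score: best is 5.1, kept {C}.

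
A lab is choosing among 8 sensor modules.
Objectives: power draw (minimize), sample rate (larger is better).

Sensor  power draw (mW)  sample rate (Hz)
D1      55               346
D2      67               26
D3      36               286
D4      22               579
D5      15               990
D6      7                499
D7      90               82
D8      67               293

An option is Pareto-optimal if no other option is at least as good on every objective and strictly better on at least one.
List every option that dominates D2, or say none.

D1, D3, D4, D5, D6, D8

D1: power draw 55≤67, sample rate 346≥26 — dominates D2.
D3: power draw 36≤67, sample rate 286≥26 — dominates D2.
D4: power draw 22≤67, sample rate 579≥26 — dominates D2.
D5: power draw 15≤67, sample rate 990≥26 — dominates D2.
D6: power draw 7≤67, sample rate 499≥26 — dominates D2.
D8: power draw 67≤67, sample rate 293≥26 — dominates D2.
Others (D7) are each worse than D2 on at least one objective.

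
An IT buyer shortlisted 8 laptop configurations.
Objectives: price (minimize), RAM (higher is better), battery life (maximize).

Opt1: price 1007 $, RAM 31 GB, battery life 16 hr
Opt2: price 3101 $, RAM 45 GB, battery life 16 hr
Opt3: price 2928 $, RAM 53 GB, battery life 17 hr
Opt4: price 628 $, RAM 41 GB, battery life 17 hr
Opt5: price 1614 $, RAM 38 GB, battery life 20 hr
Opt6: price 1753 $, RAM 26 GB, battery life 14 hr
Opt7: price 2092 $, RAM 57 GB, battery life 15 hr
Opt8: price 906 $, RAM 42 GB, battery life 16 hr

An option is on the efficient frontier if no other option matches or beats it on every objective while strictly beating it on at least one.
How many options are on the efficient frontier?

5

Opt1: dominated by Opt4 (price 628≤1007, RAM 41≥31, battery life 17≥16).
Opt2: dominated by Opt3 (price 2928≤3101, RAM 53≥45, battery life 17≥16).
Opt3: not dominated.
Opt4: not dominated (best price).
Opt5: not dominated (best battery life).
Opt6: dominated by Opt1 (price 1007≤1753, RAM 31≥26, battery life 16≥14).
Opt7: not dominated (best RAM).
Opt8: not dominated.
Pareto-optimal: Opt3, Opt4, Opt5, Opt7, Opt8 → 5.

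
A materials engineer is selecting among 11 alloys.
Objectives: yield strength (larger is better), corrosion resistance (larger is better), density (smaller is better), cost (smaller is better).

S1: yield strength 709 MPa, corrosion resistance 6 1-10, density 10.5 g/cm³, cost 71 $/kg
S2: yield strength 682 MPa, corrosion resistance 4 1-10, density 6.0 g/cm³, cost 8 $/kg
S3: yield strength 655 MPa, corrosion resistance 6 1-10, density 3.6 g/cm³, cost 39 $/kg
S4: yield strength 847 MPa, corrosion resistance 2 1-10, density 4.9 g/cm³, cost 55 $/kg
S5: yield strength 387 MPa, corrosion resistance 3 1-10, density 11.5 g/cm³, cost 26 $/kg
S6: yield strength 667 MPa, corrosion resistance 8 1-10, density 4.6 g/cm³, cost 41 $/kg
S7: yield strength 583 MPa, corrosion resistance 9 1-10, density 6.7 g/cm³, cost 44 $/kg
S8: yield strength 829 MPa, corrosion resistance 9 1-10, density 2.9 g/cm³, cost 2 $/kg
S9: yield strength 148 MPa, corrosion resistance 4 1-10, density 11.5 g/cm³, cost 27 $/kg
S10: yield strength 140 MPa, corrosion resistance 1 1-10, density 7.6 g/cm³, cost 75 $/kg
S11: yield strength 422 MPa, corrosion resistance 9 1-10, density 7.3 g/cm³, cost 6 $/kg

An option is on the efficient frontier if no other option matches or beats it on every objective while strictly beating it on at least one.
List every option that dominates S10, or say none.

S2, S3, S4, S6, S7, S8, S11

S2: yield strength 682≥140, corrosion resistance 4≥1, density 6.0≤7.6, cost 8≤75 — dominates S10.
S3: yield strength 655≥140, corrosion resistance 6≥1, density 3.6≤7.6, cost 39≤75 — dominates S10.
S4: yield strength 847≥140, corrosion resistance 2≥1, density 4.9≤7.6, cost 55≤75 — dominates S10.
S6: yield strength 667≥140, corrosion resistance 8≥1, density 4.6≤7.6, cost 41≤75 — dominates S10.
S7: yield strength 583≥140, corrosion resistance 9≥1, density 6.7≤7.6, cost 44≤75 — dominates S10.
S8: yield strength 829≥140, corrosion resistance 9≥1, density 2.9≤7.6, cost 2≤75 — dominates S10.
S11: yield strength 422≥140, corrosion resistance 9≥1, density 7.3≤7.6, cost 6≤75 — dominates S10.
Others (S1, S5, S9) are each worse than S10 on at least one objective.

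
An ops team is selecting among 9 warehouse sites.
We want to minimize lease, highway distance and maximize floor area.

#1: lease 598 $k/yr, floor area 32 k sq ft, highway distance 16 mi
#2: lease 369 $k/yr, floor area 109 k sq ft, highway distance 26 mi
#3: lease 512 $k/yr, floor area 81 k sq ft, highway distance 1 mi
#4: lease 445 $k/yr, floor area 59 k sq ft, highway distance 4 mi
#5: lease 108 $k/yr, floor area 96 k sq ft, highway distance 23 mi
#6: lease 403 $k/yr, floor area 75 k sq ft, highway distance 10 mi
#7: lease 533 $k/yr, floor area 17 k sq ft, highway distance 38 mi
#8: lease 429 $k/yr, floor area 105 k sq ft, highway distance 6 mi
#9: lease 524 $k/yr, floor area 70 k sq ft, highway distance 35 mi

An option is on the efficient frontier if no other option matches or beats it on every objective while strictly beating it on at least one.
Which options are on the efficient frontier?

#1: dominated by #3 (lease 512≤598, floor area 81≥32, highway distance 1≤16).
#2: not dominated (best floor area).
#3: not dominated (best highway distance).
#4: not dominated.
#5: not dominated (best lease).
#6: not dominated.
#7: dominated by #2 (lease 369≤533, floor area 109≥17, highway distance 26≤38).
#8: not dominated.
#9: dominated by #2 (lease 369≤524, floor area 109≥70, highway distance 26≤35).

#2, #3, #4, #5, #6, #8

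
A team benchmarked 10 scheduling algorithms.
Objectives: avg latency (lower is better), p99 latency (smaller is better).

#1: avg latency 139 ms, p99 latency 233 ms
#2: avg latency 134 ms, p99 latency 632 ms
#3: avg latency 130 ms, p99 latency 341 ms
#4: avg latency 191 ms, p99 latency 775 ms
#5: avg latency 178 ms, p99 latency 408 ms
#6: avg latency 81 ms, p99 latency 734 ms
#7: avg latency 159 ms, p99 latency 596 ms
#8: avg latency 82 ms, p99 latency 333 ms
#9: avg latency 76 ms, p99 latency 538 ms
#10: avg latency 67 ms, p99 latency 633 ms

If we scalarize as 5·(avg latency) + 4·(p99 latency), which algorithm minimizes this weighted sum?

#1

#1: 5·139 + 4·233 = 1627
#2: 5·134 + 4·632 = 3198
#3: 5·130 + 4·341 = 2014
#4: 5·191 + 4·775 = 4055
#5: 5·178 + 4·408 = 2522
#6: 5·81 + 4·734 = 3341
#7: 5·159 + 4·596 = 3179
#8: 5·82 + 4·333 = 1742
#9: 5·76 + 4·538 = 2532
#10: 5·67 + 4·633 = 2867
Lowest: #1 at 1627.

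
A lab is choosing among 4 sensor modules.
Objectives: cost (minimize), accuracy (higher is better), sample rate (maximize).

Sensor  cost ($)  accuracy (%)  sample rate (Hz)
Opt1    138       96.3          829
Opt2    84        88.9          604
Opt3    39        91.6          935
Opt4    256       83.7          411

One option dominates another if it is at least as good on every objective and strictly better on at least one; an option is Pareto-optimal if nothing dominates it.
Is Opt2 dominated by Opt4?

No

Opt4 vs Opt2: Opt4 is worse on cost (256 vs 84), so it does not dominate Opt2.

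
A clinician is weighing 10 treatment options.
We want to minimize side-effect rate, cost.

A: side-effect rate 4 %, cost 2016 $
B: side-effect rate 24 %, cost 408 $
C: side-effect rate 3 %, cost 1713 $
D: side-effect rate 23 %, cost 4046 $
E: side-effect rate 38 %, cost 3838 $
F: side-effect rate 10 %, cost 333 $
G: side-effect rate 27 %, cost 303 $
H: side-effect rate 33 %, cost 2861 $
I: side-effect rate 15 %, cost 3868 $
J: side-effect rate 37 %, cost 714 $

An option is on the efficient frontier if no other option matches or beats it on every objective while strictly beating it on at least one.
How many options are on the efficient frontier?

3

A: dominated by C (side-effect rate 3≤4, cost 1713≤2016).
B: dominated by F (side-effect rate 10≤24, cost 333≤408).
C: not dominated (best side-effect rate).
D: dominated by A (side-effect rate 4≤23, cost 2016≤4046).
E: dominated by A (side-effect rate 4≤38, cost 2016≤3838).
F: not dominated.
G: not dominated (best cost).
H: dominated by A (side-effect rate 4≤33, cost 2016≤2861).
I: dominated by A (side-effect rate 4≤15, cost 2016≤3868).
J: dominated by B (side-effect rate 24≤37, cost 408≤714).
Pareto-optimal: C, F, G → 3.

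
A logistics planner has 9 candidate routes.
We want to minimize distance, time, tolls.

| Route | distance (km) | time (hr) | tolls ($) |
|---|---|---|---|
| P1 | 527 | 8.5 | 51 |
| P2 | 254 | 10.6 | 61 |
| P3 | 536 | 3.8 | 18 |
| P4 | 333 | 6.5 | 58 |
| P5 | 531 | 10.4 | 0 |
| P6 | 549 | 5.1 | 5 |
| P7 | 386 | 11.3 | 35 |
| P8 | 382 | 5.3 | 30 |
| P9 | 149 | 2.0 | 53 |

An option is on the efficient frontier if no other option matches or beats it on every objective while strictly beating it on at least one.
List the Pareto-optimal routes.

P1: dominated by P8 (distance 382≤527, time 5.3≤8.5, tolls 30≤51).
P2: dominated by P9 (distance 149≤254, time 2.0≤10.6, tolls 53≤61).
P3: not dominated.
P4: dominated by P9 (distance 149≤333, time 2.0≤6.5, tolls 53≤58).
P5: not dominated (best tolls).
P6: not dominated.
P7: dominated by P8 (distance 382≤386, time 5.3≤11.3, tolls 30≤35).
P8: not dominated.
P9: not dominated (best distance).

P3, P5, P6, P8, P9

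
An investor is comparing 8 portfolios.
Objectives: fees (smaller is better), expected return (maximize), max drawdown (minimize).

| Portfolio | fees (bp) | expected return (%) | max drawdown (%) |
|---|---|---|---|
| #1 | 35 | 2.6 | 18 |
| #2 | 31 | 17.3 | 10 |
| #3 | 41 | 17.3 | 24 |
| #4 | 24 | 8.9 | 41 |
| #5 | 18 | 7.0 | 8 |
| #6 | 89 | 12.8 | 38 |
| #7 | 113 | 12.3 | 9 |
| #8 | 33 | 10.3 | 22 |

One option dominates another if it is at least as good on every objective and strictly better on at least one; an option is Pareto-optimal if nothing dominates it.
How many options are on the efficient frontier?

#1: dominated by #2 (fees 31≤35, expected return 17.3≥2.6, max drawdown 10≤18).
#2: not dominated.
#3: dominated by #2 (fees 31≤41, expected return 17.3≥17.3, max drawdown 10≤24).
#4: not dominated.
#5: not dominated (best fees).
#6: dominated by #2 (fees 31≤89, expected return 17.3≥12.8, max drawdown 10≤38).
#7: not dominated.
#8: dominated by #2 (fees 31≤33, expected return 17.3≥10.3, max drawdown 10≤22).
Pareto-optimal: #2, #4, #5, #7 → 4.

4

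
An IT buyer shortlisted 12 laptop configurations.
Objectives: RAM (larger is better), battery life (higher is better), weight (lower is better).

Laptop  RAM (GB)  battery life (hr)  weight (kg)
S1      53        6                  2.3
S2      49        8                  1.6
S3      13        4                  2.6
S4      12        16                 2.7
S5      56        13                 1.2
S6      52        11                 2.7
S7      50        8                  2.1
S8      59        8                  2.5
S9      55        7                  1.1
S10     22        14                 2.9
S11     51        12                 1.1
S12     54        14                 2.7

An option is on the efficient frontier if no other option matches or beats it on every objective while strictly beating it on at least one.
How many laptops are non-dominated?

6

S1: dominated by S5 (RAM 56≥53, battery life 13≥6, weight 1.2≤2.3).
S2: dominated by S5 (RAM 56≥49, battery life 13≥8, weight 1.2≤1.6).
S3: dominated by S1 (RAM 53≥13, battery life 6≥4, weight 2.3≤2.6).
S4: not dominated (best battery life).
S5: not dominated.
S6: dominated by S5 (RAM 56≥52, battery life 13≥11, weight 1.2≤2.7).
S7: dominated by S5 (RAM 56≥50, battery life 13≥8, weight 1.2≤2.1).
S8: not dominated (best RAM).
S9: not dominated.
S10: dominated by S12 (RAM 54≥22, battery life 14≥14, weight 2.7≤2.9).
S11: not dominated.
S12: not dominated.
Pareto-optimal: S4, S5, S8, S9, S11, S12 → 6.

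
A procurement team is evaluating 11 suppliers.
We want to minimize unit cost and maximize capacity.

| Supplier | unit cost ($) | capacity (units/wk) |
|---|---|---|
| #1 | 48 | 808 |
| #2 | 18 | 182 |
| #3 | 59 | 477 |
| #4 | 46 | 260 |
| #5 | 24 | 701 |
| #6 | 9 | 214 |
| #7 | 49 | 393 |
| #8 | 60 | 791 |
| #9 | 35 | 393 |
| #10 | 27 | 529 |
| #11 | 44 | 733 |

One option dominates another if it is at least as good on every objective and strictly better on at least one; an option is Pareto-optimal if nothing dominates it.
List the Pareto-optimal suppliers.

#1, #5, #6, #11

#1: not dominated (best capacity).
#2: dominated by #6 (unit cost 9≤18, capacity 214≥182).
#3: dominated by #1 (unit cost 48≤59, capacity 808≥477).
#4: dominated by #5 (unit cost 24≤46, capacity 701≥260).
#5: not dominated.
#6: not dominated (best unit cost).
#7: dominated by #1 (unit cost 48≤49, capacity 808≥393).
#8: dominated by #1 (unit cost 48≤60, capacity 808≥791).
#9: dominated by #5 (unit cost 24≤35, capacity 701≥393).
#10: dominated by #5 (unit cost 24≤27, capacity 701≥529).
#11: not dominated.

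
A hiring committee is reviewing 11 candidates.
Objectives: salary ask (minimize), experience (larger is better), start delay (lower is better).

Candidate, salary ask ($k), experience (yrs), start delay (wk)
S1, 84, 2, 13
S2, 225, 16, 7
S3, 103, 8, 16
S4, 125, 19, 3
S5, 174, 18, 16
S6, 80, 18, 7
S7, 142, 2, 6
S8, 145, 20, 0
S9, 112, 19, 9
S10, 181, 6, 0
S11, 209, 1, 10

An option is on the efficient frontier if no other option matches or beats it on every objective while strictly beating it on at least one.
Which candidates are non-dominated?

S4, S6, S8, S9

S1: dominated by S6 (salary ask 80≤84, experience 18≥2, start delay 7≤13).
S2: dominated by S4 (salary ask 125≤225, experience 19≥16, start delay 3≤7).
S3: dominated by S6 (salary ask 80≤103, experience 18≥8, start delay 7≤16).
S4: not dominated.
S5: dominated by S4 (salary ask 125≤174, experience 19≥18, start delay 3≤16).
S6: not dominated (best salary ask).
S7: dominated by S4 (salary ask 125≤142, experience 19≥2, start delay 3≤6).
S8: not dominated (best experience).
S9: not dominated.
S10: dominated by S8 (salary ask 145≤181, experience 20≥6, start delay 0≤0).
S11: dominated by S4 (salary ask 125≤209, experience 19≥1, start delay 3≤10).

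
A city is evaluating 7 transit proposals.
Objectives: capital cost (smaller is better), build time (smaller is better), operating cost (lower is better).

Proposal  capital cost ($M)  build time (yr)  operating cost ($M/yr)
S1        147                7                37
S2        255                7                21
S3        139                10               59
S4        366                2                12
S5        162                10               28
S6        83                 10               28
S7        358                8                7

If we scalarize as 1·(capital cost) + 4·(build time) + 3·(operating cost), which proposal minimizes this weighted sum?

S1: 1·147 + 4·7 + 3·37 = 286
S2: 1·255 + 4·7 + 3·21 = 346
S3: 1·139 + 4·10 + 3·59 = 356
S4: 1·366 + 4·2 + 3·12 = 410
S5: 1·162 + 4·10 + 3·28 = 286
S6: 1·83 + 4·10 + 3·28 = 207
S7: 1·358 + 4·8 + 3·7 = 411
Lowest: S6 at 207.

S6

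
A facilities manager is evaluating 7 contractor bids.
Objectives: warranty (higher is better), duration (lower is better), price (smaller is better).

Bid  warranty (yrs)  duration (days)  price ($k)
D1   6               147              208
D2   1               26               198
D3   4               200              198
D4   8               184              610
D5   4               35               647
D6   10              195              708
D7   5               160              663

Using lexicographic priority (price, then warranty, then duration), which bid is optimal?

First minimize price: best is 198, kept {D2, D3}.
Then maximize warranty: best is 4, kept {D3}.

D3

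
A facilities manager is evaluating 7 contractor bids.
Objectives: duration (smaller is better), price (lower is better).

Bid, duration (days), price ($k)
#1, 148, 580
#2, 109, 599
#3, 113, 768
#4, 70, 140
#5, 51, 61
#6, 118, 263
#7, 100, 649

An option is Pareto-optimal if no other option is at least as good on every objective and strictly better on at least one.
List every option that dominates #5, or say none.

none

#1: worse on duration (148 vs 51).
#2: worse on duration (109 vs 51).
#3: worse on duration (113 vs 51).
#4: worse on duration (70 vs 51).
#6: worse on duration (118 vs 51).
#7: worse on duration (100 vs 51).
No option dominates #5.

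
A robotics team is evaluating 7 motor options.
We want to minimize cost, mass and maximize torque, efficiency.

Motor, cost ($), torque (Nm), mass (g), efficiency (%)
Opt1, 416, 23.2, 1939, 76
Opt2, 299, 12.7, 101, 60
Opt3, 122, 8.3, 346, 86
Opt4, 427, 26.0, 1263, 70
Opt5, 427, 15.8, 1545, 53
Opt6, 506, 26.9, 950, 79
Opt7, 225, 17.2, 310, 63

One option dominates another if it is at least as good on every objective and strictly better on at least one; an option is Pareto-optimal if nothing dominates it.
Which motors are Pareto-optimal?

Opt1: not dominated.
Opt2: not dominated (best mass).
Opt3: not dominated (best cost).
Opt4: not dominated.
Opt5: dominated by Opt4 (cost 427≤427, torque 26.0≥15.8, mass 1263≤1545, efficiency 70≥53).
Opt6: not dominated (best torque).
Opt7: not dominated.

Opt1, Opt2, Opt3, Opt4, Opt6, Opt7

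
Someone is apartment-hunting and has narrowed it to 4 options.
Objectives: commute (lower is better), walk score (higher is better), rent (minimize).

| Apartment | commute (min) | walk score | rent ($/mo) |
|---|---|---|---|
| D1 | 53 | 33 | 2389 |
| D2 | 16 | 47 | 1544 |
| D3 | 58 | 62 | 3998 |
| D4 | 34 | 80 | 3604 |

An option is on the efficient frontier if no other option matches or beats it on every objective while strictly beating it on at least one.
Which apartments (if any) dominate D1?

D2: commute 16≤53, walk score 47≥33, rent 1544≤2389 — dominates D1.
Others (D3, D4) are each worse than D1 on at least one objective.

D2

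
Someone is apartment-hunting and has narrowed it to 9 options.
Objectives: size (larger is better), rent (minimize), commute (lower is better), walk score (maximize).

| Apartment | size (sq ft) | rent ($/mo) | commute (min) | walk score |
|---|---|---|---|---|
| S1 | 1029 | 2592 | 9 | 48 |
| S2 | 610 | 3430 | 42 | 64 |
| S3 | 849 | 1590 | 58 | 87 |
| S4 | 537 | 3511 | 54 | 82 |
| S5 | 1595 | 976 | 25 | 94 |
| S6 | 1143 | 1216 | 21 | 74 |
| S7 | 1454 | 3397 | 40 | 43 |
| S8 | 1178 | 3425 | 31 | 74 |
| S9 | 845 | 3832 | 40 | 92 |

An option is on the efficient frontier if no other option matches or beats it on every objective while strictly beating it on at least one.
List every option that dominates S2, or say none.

S5: size 1595≥610, rent 976≤3430, commute 25≤42, walk score 94≥64 — dominates S2.
S6: size 1143≥610, rent 1216≤3430, commute 21≤42, walk score 74≥64 — dominates S2.
S8: size 1178≥610, rent 3425≤3430, commute 31≤42, walk score 74≥64 — dominates S2.
Others (S1, S3, S4, S7, S9) are each worse than S2 on at least one objective.

S5, S6, S8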